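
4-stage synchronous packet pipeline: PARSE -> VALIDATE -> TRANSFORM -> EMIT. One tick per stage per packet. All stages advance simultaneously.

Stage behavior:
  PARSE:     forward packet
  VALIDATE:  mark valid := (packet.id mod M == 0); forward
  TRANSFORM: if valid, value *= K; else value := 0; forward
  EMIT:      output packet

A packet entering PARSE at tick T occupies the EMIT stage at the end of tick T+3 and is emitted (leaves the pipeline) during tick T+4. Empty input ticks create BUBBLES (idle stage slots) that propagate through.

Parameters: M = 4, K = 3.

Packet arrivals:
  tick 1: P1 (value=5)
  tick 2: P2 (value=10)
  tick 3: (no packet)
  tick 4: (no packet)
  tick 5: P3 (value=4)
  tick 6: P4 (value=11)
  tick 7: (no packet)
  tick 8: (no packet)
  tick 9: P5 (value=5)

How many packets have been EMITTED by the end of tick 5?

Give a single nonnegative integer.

Tick 1: [PARSE:P1(v=5,ok=F), VALIDATE:-, TRANSFORM:-, EMIT:-] out:-; in:P1
Tick 2: [PARSE:P2(v=10,ok=F), VALIDATE:P1(v=5,ok=F), TRANSFORM:-, EMIT:-] out:-; in:P2
Tick 3: [PARSE:-, VALIDATE:P2(v=10,ok=F), TRANSFORM:P1(v=0,ok=F), EMIT:-] out:-; in:-
Tick 4: [PARSE:-, VALIDATE:-, TRANSFORM:P2(v=0,ok=F), EMIT:P1(v=0,ok=F)] out:-; in:-
Tick 5: [PARSE:P3(v=4,ok=F), VALIDATE:-, TRANSFORM:-, EMIT:P2(v=0,ok=F)] out:P1(v=0); in:P3
Emitted by tick 5: ['P1']

Answer: 1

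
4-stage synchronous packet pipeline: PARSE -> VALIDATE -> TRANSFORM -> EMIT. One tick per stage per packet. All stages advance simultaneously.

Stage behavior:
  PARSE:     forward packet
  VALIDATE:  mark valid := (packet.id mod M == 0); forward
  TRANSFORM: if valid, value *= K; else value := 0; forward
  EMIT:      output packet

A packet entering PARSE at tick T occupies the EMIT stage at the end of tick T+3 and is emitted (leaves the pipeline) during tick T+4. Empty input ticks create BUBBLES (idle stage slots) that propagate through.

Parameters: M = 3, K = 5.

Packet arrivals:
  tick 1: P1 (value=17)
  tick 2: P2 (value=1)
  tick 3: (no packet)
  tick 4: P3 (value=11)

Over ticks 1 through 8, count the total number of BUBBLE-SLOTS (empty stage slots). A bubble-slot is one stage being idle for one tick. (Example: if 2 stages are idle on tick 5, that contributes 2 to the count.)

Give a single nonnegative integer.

Tick 1: [PARSE:P1(v=17,ok=F), VALIDATE:-, TRANSFORM:-, EMIT:-] out:-; bubbles=3
Tick 2: [PARSE:P2(v=1,ok=F), VALIDATE:P1(v=17,ok=F), TRANSFORM:-, EMIT:-] out:-; bubbles=2
Tick 3: [PARSE:-, VALIDATE:P2(v=1,ok=F), TRANSFORM:P1(v=0,ok=F), EMIT:-] out:-; bubbles=2
Tick 4: [PARSE:P3(v=11,ok=F), VALIDATE:-, TRANSFORM:P2(v=0,ok=F), EMIT:P1(v=0,ok=F)] out:-; bubbles=1
Tick 5: [PARSE:-, VALIDATE:P3(v=11,ok=T), TRANSFORM:-, EMIT:P2(v=0,ok=F)] out:P1(v=0); bubbles=2
Tick 6: [PARSE:-, VALIDATE:-, TRANSFORM:P3(v=55,ok=T), EMIT:-] out:P2(v=0); bubbles=3
Tick 7: [PARSE:-, VALIDATE:-, TRANSFORM:-, EMIT:P3(v=55,ok=T)] out:-; bubbles=3
Tick 8: [PARSE:-, VALIDATE:-, TRANSFORM:-, EMIT:-] out:P3(v=55); bubbles=4
Total bubble-slots: 20

Answer: 20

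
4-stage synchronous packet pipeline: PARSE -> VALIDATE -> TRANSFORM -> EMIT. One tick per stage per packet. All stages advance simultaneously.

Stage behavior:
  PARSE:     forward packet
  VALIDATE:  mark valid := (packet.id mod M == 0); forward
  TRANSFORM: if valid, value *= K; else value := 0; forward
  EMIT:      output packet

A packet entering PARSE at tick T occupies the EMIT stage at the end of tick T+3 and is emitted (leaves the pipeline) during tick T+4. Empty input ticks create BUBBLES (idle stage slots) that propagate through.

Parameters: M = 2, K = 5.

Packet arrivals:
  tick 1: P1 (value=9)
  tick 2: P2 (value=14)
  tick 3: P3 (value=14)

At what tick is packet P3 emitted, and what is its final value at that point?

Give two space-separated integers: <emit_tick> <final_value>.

Answer: 7 0

Derivation:
Tick 1: [PARSE:P1(v=9,ok=F), VALIDATE:-, TRANSFORM:-, EMIT:-] out:-; in:P1
Tick 2: [PARSE:P2(v=14,ok=F), VALIDATE:P1(v=9,ok=F), TRANSFORM:-, EMIT:-] out:-; in:P2
Tick 3: [PARSE:P3(v=14,ok=F), VALIDATE:P2(v=14,ok=T), TRANSFORM:P1(v=0,ok=F), EMIT:-] out:-; in:P3
Tick 4: [PARSE:-, VALIDATE:P3(v=14,ok=F), TRANSFORM:P2(v=70,ok=T), EMIT:P1(v=0,ok=F)] out:-; in:-
Tick 5: [PARSE:-, VALIDATE:-, TRANSFORM:P3(v=0,ok=F), EMIT:P2(v=70,ok=T)] out:P1(v=0); in:-
Tick 6: [PARSE:-, VALIDATE:-, TRANSFORM:-, EMIT:P3(v=0,ok=F)] out:P2(v=70); in:-
Tick 7: [PARSE:-, VALIDATE:-, TRANSFORM:-, EMIT:-] out:P3(v=0); in:-
P3: arrives tick 3, valid=False (id=3, id%2=1), emit tick 7, final value 0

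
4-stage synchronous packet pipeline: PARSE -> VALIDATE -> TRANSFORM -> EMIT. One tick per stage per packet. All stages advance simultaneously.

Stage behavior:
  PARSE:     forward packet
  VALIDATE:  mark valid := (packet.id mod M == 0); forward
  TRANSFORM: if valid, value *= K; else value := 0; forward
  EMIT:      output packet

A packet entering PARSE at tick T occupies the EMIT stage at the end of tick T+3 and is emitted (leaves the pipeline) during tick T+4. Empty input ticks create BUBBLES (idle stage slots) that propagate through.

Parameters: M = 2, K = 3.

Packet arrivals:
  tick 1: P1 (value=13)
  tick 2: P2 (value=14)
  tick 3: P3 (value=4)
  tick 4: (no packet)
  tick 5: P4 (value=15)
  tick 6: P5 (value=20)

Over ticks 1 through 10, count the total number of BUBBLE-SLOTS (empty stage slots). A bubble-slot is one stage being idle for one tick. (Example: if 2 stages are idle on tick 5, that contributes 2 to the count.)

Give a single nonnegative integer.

Answer: 20

Derivation:
Tick 1: [PARSE:P1(v=13,ok=F), VALIDATE:-, TRANSFORM:-, EMIT:-] out:-; bubbles=3
Tick 2: [PARSE:P2(v=14,ok=F), VALIDATE:P1(v=13,ok=F), TRANSFORM:-, EMIT:-] out:-; bubbles=2
Tick 3: [PARSE:P3(v=4,ok=F), VALIDATE:P2(v=14,ok=T), TRANSFORM:P1(v=0,ok=F), EMIT:-] out:-; bubbles=1
Tick 4: [PARSE:-, VALIDATE:P3(v=4,ok=F), TRANSFORM:P2(v=42,ok=T), EMIT:P1(v=0,ok=F)] out:-; bubbles=1
Tick 5: [PARSE:P4(v=15,ok=F), VALIDATE:-, TRANSFORM:P3(v=0,ok=F), EMIT:P2(v=42,ok=T)] out:P1(v=0); bubbles=1
Tick 6: [PARSE:P5(v=20,ok=F), VALIDATE:P4(v=15,ok=T), TRANSFORM:-, EMIT:P3(v=0,ok=F)] out:P2(v=42); bubbles=1
Tick 7: [PARSE:-, VALIDATE:P5(v=20,ok=F), TRANSFORM:P4(v=45,ok=T), EMIT:-] out:P3(v=0); bubbles=2
Tick 8: [PARSE:-, VALIDATE:-, TRANSFORM:P5(v=0,ok=F), EMIT:P4(v=45,ok=T)] out:-; bubbles=2
Tick 9: [PARSE:-, VALIDATE:-, TRANSFORM:-, EMIT:P5(v=0,ok=F)] out:P4(v=45); bubbles=3
Tick 10: [PARSE:-, VALIDATE:-, TRANSFORM:-, EMIT:-] out:P5(v=0); bubbles=4
Total bubble-slots: 20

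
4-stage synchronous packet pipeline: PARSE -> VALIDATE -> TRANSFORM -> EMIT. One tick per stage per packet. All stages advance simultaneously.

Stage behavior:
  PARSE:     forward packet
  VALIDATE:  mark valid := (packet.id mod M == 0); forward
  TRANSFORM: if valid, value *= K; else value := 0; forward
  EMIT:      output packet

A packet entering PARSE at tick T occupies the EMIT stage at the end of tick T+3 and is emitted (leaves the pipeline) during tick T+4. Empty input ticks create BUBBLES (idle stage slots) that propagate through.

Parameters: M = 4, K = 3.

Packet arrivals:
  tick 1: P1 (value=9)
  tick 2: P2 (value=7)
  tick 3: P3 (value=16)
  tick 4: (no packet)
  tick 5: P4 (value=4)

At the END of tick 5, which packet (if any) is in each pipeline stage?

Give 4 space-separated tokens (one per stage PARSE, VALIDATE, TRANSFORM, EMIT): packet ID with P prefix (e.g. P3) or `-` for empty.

Tick 1: [PARSE:P1(v=9,ok=F), VALIDATE:-, TRANSFORM:-, EMIT:-] out:-; in:P1
Tick 2: [PARSE:P2(v=7,ok=F), VALIDATE:P1(v=9,ok=F), TRANSFORM:-, EMIT:-] out:-; in:P2
Tick 3: [PARSE:P3(v=16,ok=F), VALIDATE:P2(v=7,ok=F), TRANSFORM:P1(v=0,ok=F), EMIT:-] out:-; in:P3
Tick 4: [PARSE:-, VALIDATE:P3(v=16,ok=F), TRANSFORM:P2(v=0,ok=F), EMIT:P1(v=0,ok=F)] out:-; in:-
Tick 5: [PARSE:P4(v=4,ok=F), VALIDATE:-, TRANSFORM:P3(v=0,ok=F), EMIT:P2(v=0,ok=F)] out:P1(v=0); in:P4
At end of tick 5: ['P4', '-', 'P3', 'P2']

Answer: P4 - P3 P2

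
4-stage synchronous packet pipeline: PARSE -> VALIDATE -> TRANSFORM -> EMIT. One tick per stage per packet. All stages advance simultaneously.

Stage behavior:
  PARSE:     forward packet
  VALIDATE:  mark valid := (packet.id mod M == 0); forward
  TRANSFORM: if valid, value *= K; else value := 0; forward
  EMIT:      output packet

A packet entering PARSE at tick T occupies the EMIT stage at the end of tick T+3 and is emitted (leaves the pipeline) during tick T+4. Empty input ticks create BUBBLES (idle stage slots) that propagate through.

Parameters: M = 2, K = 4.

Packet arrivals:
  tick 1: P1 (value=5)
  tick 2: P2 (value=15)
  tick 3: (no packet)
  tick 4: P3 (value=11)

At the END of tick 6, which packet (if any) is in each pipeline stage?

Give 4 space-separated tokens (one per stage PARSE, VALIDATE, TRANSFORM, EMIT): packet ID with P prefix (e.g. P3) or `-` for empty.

Tick 1: [PARSE:P1(v=5,ok=F), VALIDATE:-, TRANSFORM:-, EMIT:-] out:-; in:P1
Tick 2: [PARSE:P2(v=15,ok=F), VALIDATE:P1(v=5,ok=F), TRANSFORM:-, EMIT:-] out:-; in:P2
Tick 3: [PARSE:-, VALIDATE:P2(v=15,ok=T), TRANSFORM:P1(v=0,ok=F), EMIT:-] out:-; in:-
Tick 4: [PARSE:P3(v=11,ok=F), VALIDATE:-, TRANSFORM:P2(v=60,ok=T), EMIT:P1(v=0,ok=F)] out:-; in:P3
Tick 5: [PARSE:-, VALIDATE:P3(v=11,ok=F), TRANSFORM:-, EMIT:P2(v=60,ok=T)] out:P1(v=0); in:-
Tick 6: [PARSE:-, VALIDATE:-, TRANSFORM:P3(v=0,ok=F), EMIT:-] out:P2(v=60); in:-
At end of tick 6: ['-', '-', 'P3', '-']

Answer: - - P3 -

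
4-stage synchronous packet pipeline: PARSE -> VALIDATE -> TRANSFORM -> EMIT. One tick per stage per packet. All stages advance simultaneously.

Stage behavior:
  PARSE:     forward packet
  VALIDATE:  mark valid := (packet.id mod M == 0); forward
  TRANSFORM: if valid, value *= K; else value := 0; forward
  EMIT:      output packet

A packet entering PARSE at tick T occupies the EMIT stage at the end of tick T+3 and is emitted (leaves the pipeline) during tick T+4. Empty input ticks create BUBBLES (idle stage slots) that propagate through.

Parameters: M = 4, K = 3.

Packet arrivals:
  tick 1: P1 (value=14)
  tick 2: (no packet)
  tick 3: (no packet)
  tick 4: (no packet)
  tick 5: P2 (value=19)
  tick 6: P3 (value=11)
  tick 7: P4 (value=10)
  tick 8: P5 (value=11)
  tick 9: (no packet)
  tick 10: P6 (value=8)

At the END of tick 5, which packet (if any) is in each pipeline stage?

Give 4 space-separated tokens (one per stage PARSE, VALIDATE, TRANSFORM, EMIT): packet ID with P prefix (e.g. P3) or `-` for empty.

Answer: P2 - - -

Derivation:
Tick 1: [PARSE:P1(v=14,ok=F), VALIDATE:-, TRANSFORM:-, EMIT:-] out:-; in:P1
Tick 2: [PARSE:-, VALIDATE:P1(v=14,ok=F), TRANSFORM:-, EMIT:-] out:-; in:-
Tick 3: [PARSE:-, VALIDATE:-, TRANSFORM:P1(v=0,ok=F), EMIT:-] out:-; in:-
Tick 4: [PARSE:-, VALIDATE:-, TRANSFORM:-, EMIT:P1(v=0,ok=F)] out:-; in:-
Tick 5: [PARSE:P2(v=19,ok=F), VALIDATE:-, TRANSFORM:-, EMIT:-] out:P1(v=0); in:P2
At end of tick 5: ['P2', '-', '-', '-']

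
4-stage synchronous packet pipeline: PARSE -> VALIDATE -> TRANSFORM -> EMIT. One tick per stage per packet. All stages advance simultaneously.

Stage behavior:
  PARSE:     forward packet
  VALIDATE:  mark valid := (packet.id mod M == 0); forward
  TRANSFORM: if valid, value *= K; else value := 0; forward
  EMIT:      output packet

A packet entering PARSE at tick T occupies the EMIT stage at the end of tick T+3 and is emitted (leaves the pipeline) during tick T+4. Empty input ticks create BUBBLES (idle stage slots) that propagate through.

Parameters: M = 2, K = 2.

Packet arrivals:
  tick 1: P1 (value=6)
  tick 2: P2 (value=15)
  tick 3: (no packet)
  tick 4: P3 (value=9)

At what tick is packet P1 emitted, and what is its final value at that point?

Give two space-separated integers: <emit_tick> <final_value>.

Answer: 5 0

Derivation:
Tick 1: [PARSE:P1(v=6,ok=F), VALIDATE:-, TRANSFORM:-, EMIT:-] out:-; in:P1
Tick 2: [PARSE:P2(v=15,ok=F), VALIDATE:P1(v=6,ok=F), TRANSFORM:-, EMIT:-] out:-; in:P2
Tick 3: [PARSE:-, VALIDATE:P2(v=15,ok=T), TRANSFORM:P1(v=0,ok=F), EMIT:-] out:-; in:-
Tick 4: [PARSE:P3(v=9,ok=F), VALIDATE:-, TRANSFORM:P2(v=30,ok=T), EMIT:P1(v=0,ok=F)] out:-; in:P3
Tick 5: [PARSE:-, VALIDATE:P3(v=9,ok=F), TRANSFORM:-, EMIT:P2(v=30,ok=T)] out:P1(v=0); in:-
Tick 6: [PARSE:-, VALIDATE:-, TRANSFORM:P3(v=0,ok=F), EMIT:-] out:P2(v=30); in:-
Tick 7: [PARSE:-, VALIDATE:-, TRANSFORM:-, EMIT:P3(v=0,ok=F)] out:-; in:-
Tick 8: [PARSE:-, VALIDATE:-, TRANSFORM:-, EMIT:-] out:P3(v=0); in:-
P1: arrives tick 1, valid=False (id=1, id%2=1), emit tick 5, final value 0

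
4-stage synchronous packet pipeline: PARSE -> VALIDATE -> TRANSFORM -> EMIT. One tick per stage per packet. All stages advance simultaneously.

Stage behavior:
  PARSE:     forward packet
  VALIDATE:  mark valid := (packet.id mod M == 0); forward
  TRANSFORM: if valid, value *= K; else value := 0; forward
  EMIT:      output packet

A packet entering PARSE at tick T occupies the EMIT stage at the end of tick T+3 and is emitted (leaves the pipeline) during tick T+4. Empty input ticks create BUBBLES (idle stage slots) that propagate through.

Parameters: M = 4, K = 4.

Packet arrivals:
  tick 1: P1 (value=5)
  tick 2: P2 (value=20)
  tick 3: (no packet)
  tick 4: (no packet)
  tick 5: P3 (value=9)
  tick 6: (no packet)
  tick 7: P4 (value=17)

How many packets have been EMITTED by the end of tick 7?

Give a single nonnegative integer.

Answer: 2

Derivation:
Tick 1: [PARSE:P1(v=5,ok=F), VALIDATE:-, TRANSFORM:-, EMIT:-] out:-; in:P1
Tick 2: [PARSE:P2(v=20,ok=F), VALIDATE:P1(v=5,ok=F), TRANSFORM:-, EMIT:-] out:-; in:P2
Tick 3: [PARSE:-, VALIDATE:P2(v=20,ok=F), TRANSFORM:P1(v=0,ok=F), EMIT:-] out:-; in:-
Tick 4: [PARSE:-, VALIDATE:-, TRANSFORM:P2(v=0,ok=F), EMIT:P1(v=0,ok=F)] out:-; in:-
Tick 5: [PARSE:P3(v=9,ok=F), VALIDATE:-, TRANSFORM:-, EMIT:P2(v=0,ok=F)] out:P1(v=0); in:P3
Tick 6: [PARSE:-, VALIDATE:P3(v=9,ok=F), TRANSFORM:-, EMIT:-] out:P2(v=0); in:-
Tick 7: [PARSE:P4(v=17,ok=F), VALIDATE:-, TRANSFORM:P3(v=0,ok=F), EMIT:-] out:-; in:P4
Emitted by tick 7: ['P1', 'P2']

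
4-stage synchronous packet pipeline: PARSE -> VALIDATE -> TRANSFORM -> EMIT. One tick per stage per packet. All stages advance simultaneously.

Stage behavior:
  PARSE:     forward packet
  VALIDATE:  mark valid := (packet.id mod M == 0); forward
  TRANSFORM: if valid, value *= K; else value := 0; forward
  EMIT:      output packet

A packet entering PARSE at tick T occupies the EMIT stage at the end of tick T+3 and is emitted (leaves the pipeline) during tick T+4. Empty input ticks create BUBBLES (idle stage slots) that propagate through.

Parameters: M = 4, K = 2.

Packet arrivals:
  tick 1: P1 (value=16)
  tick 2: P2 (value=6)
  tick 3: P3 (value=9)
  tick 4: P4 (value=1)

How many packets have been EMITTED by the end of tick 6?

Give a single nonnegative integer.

Tick 1: [PARSE:P1(v=16,ok=F), VALIDATE:-, TRANSFORM:-, EMIT:-] out:-; in:P1
Tick 2: [PARSE:P2(v=6,ok=F), VALIDATE:P1(v=16,ok=F), TRANSFORM:-, EMIT:-] out:-; in:P2
Tick 3: [PARSE:P3(v=9,ok=F), VALIDATE:P2(v=6,ok=F), TRANSFORM:P1(v=0,ok=F), EMIT:-] out:-; in:P3
Tick 4: [PARSE:P4(v=1,ok=F), VALIDATE:P3(v=9,ok=F), TRANSFORM:P2(v=0,ok=F), EMIT:P1(v=0,ok=F)] out:-; in:P4
Tick 5: [PARSE:-, VALIDATE:P4(v=1,ok=T), TRANSFORM:P3(v=0,ok=F), EMIT:P2(v=0,ok=F)] out:P1(v=0); in:-
Tick 6: [PARSE:-, VALIDATE:-, TRANSFORM:P4(v=2,ok=T), EMIT:P3(v=0,ok=F)] out:P2(v=0); in:-
Emitted by tick 6: ['P1', 'P2']

Answer: 2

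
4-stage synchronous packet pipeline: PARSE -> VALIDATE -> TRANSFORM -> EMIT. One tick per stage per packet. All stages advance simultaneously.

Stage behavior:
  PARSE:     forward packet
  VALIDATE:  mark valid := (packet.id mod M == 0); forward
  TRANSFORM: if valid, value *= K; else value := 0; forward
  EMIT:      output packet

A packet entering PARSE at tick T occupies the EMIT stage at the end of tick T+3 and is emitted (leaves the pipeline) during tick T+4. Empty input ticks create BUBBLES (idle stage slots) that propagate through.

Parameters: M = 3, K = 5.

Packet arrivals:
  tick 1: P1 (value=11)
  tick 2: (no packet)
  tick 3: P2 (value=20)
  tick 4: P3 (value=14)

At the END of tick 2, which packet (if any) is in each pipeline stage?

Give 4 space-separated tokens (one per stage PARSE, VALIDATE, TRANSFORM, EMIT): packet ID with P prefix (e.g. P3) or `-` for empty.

Tick 1: [PARSE:P1(v=11,ok=F), VALIDATE:-, TRANSFORM:-, EMIT:-] out:-; in:P1
Tick 2: [PARSE:-, VALIDATE:P1(v=11,ok=F), TRANSFORM:-, EMIT:-] out:-; in:-
At end of tick 2: ['-', 'P1', '-', '-']

Answer: - P1 - -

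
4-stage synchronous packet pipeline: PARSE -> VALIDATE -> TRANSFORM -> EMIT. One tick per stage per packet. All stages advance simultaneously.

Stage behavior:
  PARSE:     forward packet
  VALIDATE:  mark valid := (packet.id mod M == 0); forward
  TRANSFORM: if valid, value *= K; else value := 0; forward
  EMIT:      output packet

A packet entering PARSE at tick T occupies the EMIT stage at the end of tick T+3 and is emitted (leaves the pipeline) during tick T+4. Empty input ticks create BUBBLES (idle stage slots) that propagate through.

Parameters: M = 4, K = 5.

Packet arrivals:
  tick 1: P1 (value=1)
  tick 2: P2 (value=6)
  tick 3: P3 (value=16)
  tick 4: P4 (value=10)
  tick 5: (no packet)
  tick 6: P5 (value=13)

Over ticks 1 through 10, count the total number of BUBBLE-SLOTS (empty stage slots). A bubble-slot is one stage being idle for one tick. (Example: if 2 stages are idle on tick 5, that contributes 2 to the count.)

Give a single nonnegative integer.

Answer: 20

Derivation:
Tick 1: [PARSE:P1(v=1,ok=F), VALIDATE:-, TRANSFORM:-, EMIT:-] out:-; bubbles=3
Tick 2: [PARSE:P2(v=6,ok=F), VALIDATE:P1(v=1,ok=F), TRANSFORM:-, EMIT:-] out:-; bubbles=2
Tick 3: [PARSE:P3(v=16,ok=F), VALIDATE:P2(v=6,ok=F), TRANSFORM:P1(v=0,ok=F), EMIT:-] out:-; bubbles=1
Tick 4: [PARSE:P4(v=10,ok=F), VALIDATE:P3(v=16,ok=F), TRANSFORM:P2(v=0,ok=F), EMIT:P1(v=0,ok=F)] out:-; bubbles=0
Tick 5: [PARSE:-, VALIDATE:P4(v=10,ok=T), TRANSFORM:P3(v=0,ok=F), EMIT:P2(v=0,ok=F)] out:P1(v=0); bubbles=1
Tick 6: [PARSE:P5(v=13,ok=F), VALIDATE:-, TRANSFORM:P4(v=50,ok=T), EMIT:P3(v=0,ok=F)] out:P2(v=0); bubbles=1
Tick 7: [PARSE:-, VALIDATE:P5(v=13,ok=F), TRANSFORM:-, EMIT:P4(v=50,ok=T)] out:P3(v=0); bubbles=2
Tick 8: [PARSE:-, VALIDATE:-, TRANSFORM:P5(v=0,ok=F), EMIT:-] out:P4(v=50); bubbles=3
Tick 9: [PARSE:-, VALIDATE:-, TRANSFORM:-, EMIT:P5(v=0,ok=F)] out:-; bubbles=3
Tick 10: [PARSE:-, VALIDATE:-, TRANSFORM:-, EMIT:-] out:P5(v=0); bubbles=4
Total bubble-slots: 20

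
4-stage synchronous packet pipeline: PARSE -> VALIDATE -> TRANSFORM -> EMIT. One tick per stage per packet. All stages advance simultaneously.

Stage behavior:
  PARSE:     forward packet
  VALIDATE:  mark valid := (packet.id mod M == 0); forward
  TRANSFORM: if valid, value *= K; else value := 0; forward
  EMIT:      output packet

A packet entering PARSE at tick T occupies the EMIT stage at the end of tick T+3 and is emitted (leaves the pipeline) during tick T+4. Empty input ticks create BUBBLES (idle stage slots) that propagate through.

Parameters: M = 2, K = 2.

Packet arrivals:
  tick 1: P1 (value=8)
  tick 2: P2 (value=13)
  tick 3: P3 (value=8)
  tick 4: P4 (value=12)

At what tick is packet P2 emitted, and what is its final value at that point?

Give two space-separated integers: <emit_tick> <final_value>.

Tick 1: [PARSE:P1(v=8,ok=F), VALIDATE:-, TRANSFORM:-, EMIT:-] out:-; in:P1
Tick 2: [PARSE:P2(v=13,ok=F), VALIDATE:P1(v=8,ok=F), TRANSFORM:-, EMIT:-] out:-; in:P2
Tick 3: [PARSE:P3(v=8,ok=F), VALIDATE:P2(v=13,ok=T), TRANSFORM:P1(v=0,ok=F), EMIT:-] out:-; in:P3
Tick 4: [PARSE:P4(v=12,ok=F), VALIDATE:P3(v=8,ok=F), TRANSFORM:P2(v=26,ok=T), EMIT:P1(v=0,ok=F)] out:-; in:P4
Tick 5: [PARSE:-, VALIDATE:P4(v=12,ok=T), TRANSFORM:P3(v=0,ok=F), EMIT:P2(v=26,ok=T)] out:P1(v=0); in:-
Tick 6: [PARSE:-, VALIDATE:-, TRANSFORM:P4(v=24,ok=T), EMIT:P3(v=0,ok=F)] out:P2(v=26); in:-
Tick 7: [PARSE:-, VALIDATE:-, TRANSFORM:-, EMIT:P4(v=24,ok=T)] out:P3(v=0); in:-
Tick 8: [PARSE:-, VALIDATE:-, TRANSFORM:-, EMIT:-] out:P4(v=24); in:-
P2: arrives tick 2, valid=True (id=2, id%2=0), emit tick 6, final value 26

Answer: 6 26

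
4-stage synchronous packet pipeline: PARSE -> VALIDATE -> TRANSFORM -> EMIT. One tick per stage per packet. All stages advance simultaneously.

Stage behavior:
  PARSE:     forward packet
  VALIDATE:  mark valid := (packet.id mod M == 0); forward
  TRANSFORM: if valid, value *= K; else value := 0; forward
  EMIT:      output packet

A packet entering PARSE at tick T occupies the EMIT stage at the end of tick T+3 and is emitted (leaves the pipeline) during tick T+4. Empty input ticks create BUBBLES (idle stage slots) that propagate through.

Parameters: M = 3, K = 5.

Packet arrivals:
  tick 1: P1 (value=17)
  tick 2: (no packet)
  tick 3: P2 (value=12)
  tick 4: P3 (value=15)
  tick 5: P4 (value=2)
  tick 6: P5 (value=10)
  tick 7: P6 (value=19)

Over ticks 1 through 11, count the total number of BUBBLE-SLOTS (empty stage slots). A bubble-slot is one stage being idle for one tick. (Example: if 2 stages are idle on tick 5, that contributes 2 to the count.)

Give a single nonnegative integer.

Answer: 20

Derivation:
Tick 1: [PARSE:P1(v=17,ok=F), VALIDATE:-, TRANSFORM:-, EMIT:-] out:-; bubbles=3
Tick 2: [PARSE:-, VALIDATE:P1(v=17,ok=F), TRANSFORM:-, EMIT:-] out:-; bubbles=3
Tick 3: [PARSE:P2(v=12,ok=F), VALIDATE:-, TRANSFORM:P1(v=0,ok=F), EMIT:-] out:-; bubbles=2
Tick 4: [PARSE:P3(v=15,ok=F), VALIDATE:P2(v=12,ok=F), TRANSFORM:-, EMIT:P1(v=0,ok=F)] out:-; bubbles=1
Tick 5: [PARSE:P4(v=2,ok=F), VALIDATE:P3(v=15,ok=T), TRANSFORM:P2(v=0,ok=F), EMIT:-] out:P1(v=0); bubbles=1
Tick 6: [PARSE:P5(v=10,ok=F), VALIDATE:P4(v=2,ok=F), TRANSFORM:P3(v=75,ok=T), EMIT:P2(v=0,ok=F)] out:-; bubbles=0
Tick 7: [PARSE:P6(v=19,ok=F), VALIDATE:P5(v=10,ok=F), TRANSFORM:P4(v=0,ok=F), EMIT:P3(v=75,ok=T)] out:P2(v=0); bubbles=0
Tick 8: [PARSE:-, VALIDATE:P6(v=19,ok=T), TRANSFORM:P5(v=0,ok=F), EMIT:P4(v=0,ok=F)] out:P3(v=75); bubbles=1
Tick 9: [PARSE:-, VALIDATE:-, TRANSFORM:P6(v=95,ok=T), EMIT:P5(v=0,ok=F)] out:P4(v=0); bubbles=2
Tick 10: [PARSE:-, VALIDATE:-, TRANSFORM:-, EMIT:P6(v=95,ok=T)] out:P5(v=0); bubbles=3
Tick 11: [PARSE:-, VALIDATE:-, TRANSFORM:-, EMIT:-] out:P6(v=95); bubbles=4
Total bubble-slots: 20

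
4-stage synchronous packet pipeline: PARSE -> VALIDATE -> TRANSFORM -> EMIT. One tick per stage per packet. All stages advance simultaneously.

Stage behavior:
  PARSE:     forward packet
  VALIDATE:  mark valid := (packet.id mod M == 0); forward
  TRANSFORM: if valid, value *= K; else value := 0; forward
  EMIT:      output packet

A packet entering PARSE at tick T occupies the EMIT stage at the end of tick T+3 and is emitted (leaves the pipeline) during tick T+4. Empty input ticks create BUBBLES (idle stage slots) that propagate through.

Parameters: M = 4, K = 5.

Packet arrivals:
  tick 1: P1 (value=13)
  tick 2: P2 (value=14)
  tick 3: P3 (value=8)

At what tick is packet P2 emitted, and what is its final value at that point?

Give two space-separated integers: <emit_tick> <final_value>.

Answer: 6 0

Derivation:
Tick 1: [PARSE:P1(v=13,ok=F), VALIDATE:-, TRANSFORM:-, EMIT:-] out:-; in:P1
Tick 2: [PARSE:P2(v=14,ok=F), VALIDATE:P1(v=13,ok=F), TRANSFORM:-, EMIT:-] out:-; in:P2
Tick 3: [PARSE:P3(v=8,ok=F), VALIDATE:P2(v=14,ok=F), TRANSFORM:P1(v=0,ok=F), EMIT:-] out:-; in:P3
Tick 4: [PARSE:-, VALIDATE:P3(v=8,ok=F), TRANSFORM:P2(v=0,ok=F), EMIT:P1(v=0,ok=F)] out:-; in:-
Tick 5: [PARSE:-, VALIDATE:-, TRANSFORM:P3(v=0,ok=F), EMIT:P2(v=0,ok=F)] out:P1(v=0); in:-
Tick 6: [PARSE:-, VALIDATE:-, TRANSFORM:-, EMIT:P3(v=0,ok=F)] out:P2(v=0); in:-
Tick 7: [PARSE:-, VALIDATE:-, TRANSFORM:-, EMIT:-] out:P3(v=0); in:-
P2: arrives tick 2, valid=False (id=2, id%4=2), emit tick 6, final value 0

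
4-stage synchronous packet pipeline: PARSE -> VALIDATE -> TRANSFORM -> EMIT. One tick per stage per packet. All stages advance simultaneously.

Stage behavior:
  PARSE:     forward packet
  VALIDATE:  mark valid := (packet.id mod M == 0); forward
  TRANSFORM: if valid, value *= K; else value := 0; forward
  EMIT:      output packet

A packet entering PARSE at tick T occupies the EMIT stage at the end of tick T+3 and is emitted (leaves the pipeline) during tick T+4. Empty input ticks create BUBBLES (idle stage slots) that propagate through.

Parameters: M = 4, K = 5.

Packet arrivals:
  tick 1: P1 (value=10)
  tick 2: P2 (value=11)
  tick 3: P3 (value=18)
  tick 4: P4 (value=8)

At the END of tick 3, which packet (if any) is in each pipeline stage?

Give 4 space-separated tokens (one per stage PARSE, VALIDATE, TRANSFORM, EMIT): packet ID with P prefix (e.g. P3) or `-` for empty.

Tick 1: [PARSE:P1(v=10,ok=F), VALIDATE:-, TRANSFORM:-, EMIT:-] out:-; in:P1
Tick 2: [PARSE:P2(v=11,ok=F), VALIDATE:P1(v=10,ok=F), TRANSFORM:-, EMIT:-] out:-; in:P2
Tick 3: [PARSE:P3(v=18,ok=F), VALIDATE:P2(v=11,ok=F), TRANSFORM:P1(v=0,ok=F), EMIT:-] out:-; in:P3
At end of tick 3: ['P3', 'P2', 'P1', '-']

Answer: P3 P2 P1 -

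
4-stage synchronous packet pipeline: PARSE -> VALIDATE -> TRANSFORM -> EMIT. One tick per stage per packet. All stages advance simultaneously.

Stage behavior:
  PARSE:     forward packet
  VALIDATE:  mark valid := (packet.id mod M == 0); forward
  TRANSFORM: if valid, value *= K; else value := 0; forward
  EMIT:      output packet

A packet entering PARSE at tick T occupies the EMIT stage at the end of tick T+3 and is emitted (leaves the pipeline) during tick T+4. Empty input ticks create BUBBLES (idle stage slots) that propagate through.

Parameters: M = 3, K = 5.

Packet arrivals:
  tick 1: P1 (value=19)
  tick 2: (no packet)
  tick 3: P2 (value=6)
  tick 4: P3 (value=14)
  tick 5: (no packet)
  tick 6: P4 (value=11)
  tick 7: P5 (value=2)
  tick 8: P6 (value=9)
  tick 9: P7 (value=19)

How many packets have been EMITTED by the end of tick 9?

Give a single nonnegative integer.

Answer: 3

Derivation:
Tick 1: [PARSE:P1(v=19,ok=F), VALIDATE:-, TRANSFORM:-, EMIT:-] out:-; in:P1
Tick 2: [PARSE:-, VALIDATE:P1(v=19,ok=F), TRANSFORM:-, EMIT:-] out:-; in:-
Tick 3: [PARSE:P2(v=6,ok=F), VALIDATE:-, TRANSFORM:P1(v=0,ok=F), EMIT:-] out:-; in:P2
Tick 4: [PARSE:P3(v=14,ok=F), VALIDATE:P2(v=6,ok=F), TRANSFORM:-, EMIT:P1(v=0,ok=F)] out:-; in:P3
Tick 5: [PARSE:-, VALIDATE:P3(v=14,ok=T), TRANSFORM:P2(v=0,ok=F), EMIT:-] out:P1(v=0); in:-
Tick 6: [PARSE:P4(v=11,ok=F), VALIDATE:-, TRANSFORM:P3(v=70,ok=T), EMIT:P2(v=0,ok=F)] out:-; in:P4
Tick 7: [PARSE:P5(v=2,ok=F), VALIDATE:P4(v=11,ok=F), TRANSFORM:-, EMIT:P3(v=70,ok=T)] out:P2(v=0); in:P5
Tick 8: [PARSE:P6(v=9,ok=F), VALIDATE:P5(v=2,ok=F), TRANSFORM:P4(v=0,ok=F), EMIT:-] out:P3(v=70); in:P6
Tick 9: [PARSE:P7(v=19,ok=F), VALIDATE:P6(v=9,ok=T), TRANSFORM:P5(v=0,ok=F), EMIT:P4(v=0,ok=F)] out:-; in:P7
Emitted by tick 9: ['P1', 'P2', 'P3']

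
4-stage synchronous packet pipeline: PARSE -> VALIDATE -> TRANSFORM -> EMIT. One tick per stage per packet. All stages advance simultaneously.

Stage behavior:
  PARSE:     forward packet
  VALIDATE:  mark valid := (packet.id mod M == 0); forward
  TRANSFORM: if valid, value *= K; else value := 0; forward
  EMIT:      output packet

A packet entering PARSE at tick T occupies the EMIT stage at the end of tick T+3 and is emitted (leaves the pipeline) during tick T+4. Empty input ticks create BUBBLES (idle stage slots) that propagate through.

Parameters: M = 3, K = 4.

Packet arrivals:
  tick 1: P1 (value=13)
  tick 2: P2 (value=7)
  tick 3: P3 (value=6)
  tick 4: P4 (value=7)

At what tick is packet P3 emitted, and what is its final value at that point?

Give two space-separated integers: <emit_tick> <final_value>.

Answer: 7 24

Derivation:
Tick 1: [PARSE:P1(v=13,ok=F), VALIDATE:-, TRANSFORM:-, EMIT:-] out:-; in:P1
Tick 2: [PARSE:P2(v=7,ok=F), VALIDATE:P1(v=13,ok=F), TRANSFORM:-, EMIT:-] out:-; in:P2
Tick 3: [PARSE:P3(v=6,ok=F), VALIDATE:P2(v=7,ok=F), TRANSFORM:P1(v=0,ok=F), EMIT:-] out:-; in:P3
Tick 4: [PARSE:P4(v=7,ok=F), VALIDATE:P3(v=6,ok=T), TRANSFORM:P2(v=0,ok=F), EMIT:P1(v=0,ok=F)] out:-; in:P4
Tick 5: [PARSE:-, VALIDATE:P4(v=7,ok=F), TRANSFORM:P3(v=24,ok=T), EMIT:P2(v=0,ok=F)] out:P1(v=0); in:-
Tick 6: [PARSE:-, VALIDATE:-, TRANSFORM:P4(v=0,ok=F), EMIT:P3(v=24,ok=T)] out:P2(v=0); in:-
Tick 7: [PARSE:-, VALIDATE:-, TRANSFORM:-, EMIT:P4(v=0,ok=F)] out:P3(v=24); in:-
Tick 8: [PARSE:-, VALIDATE:-, TRANSFORM:-, EMIT:-] out:P4(v=0); in:-
P3: arrives tick 3, valid=True (id=3, id%3=0), emit tick 7, final value 24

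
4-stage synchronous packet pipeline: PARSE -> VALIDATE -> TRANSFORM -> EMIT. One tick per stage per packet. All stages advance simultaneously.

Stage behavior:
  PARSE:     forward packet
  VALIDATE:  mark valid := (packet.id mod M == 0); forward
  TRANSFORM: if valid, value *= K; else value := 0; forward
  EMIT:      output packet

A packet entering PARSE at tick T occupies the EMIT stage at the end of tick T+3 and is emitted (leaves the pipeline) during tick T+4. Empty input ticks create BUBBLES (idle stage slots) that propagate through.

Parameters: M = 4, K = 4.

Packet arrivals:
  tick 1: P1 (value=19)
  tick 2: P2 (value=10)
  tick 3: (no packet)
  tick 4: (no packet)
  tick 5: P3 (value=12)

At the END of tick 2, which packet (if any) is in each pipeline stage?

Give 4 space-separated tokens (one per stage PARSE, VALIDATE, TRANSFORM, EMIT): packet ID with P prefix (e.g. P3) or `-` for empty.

Answer: P2 P1 - -

Derivation:
Tick 1: [PARSE:P1(v=19,ok=F), VALIDATE:-, TRANSFORM:-, EMIT:-] out:-; in:P1
Tick 2: [PARSE:P2(v=10,ok=F), VALIDATE:P1(v=19,ok=F), TRANSFORM:-, EMIT:-] out:-; in:P2
At end of tick 2: ['P2', 'P1', '-', '-']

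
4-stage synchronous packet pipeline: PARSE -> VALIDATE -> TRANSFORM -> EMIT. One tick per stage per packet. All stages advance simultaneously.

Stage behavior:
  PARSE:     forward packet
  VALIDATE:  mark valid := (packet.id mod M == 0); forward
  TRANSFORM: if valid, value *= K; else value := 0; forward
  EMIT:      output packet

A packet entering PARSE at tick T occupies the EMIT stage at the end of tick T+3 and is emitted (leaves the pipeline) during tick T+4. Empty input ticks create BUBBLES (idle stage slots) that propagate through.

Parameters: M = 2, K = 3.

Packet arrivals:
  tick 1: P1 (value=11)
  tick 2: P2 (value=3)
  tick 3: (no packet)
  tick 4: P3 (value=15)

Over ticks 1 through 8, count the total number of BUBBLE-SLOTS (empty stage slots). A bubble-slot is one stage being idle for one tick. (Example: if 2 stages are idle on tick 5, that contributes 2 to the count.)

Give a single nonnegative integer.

Tick 1: [PARSE:P1(v=11,ok=F), VALIDATE:-, TRANSFORM:-, EMIT:-] out:-; bubbles=3
Tick 2: [PARSE:P2(v=3,ok=F), VALIDATE:P1(v=11,ok=F), TRANSFORM:-, EMIT:-] out:-; bubbles=2
Tick 3: [PARSE:-, VALIDATE:P2(v=3,ok=T), TRANSFORM:P1(v=0,ok=F), EMIT:-] out:-; bubbles=2
Tick 4: [PARSE:P3(v=15,ok=F), VALIDATE:-, TRANSFORM:P2(v=9,ok=T), EMIT:P1(v=0,ok=F)] out:-; bubbles=1
Tick 5: [PARSE:-, VALIDATE:P3(v=15,ok=F), TRANSFORM:-, EMIT:P2(v=9,ok=T)] out:P1(v=0); bubbles=2
Tick 6: [PARSE:-, VALIDATE:-, TRANSFORM:P3(v=0,ok=F), EMIT:-] out:P2(v=9); bubbles=3
Tick 7: [PARSE:-, VALIDATE:-, TRANSFORM:-, EMIT:P3(v=0,ok=F)] out:-; bubbles=3
Tick 8: [PARSE:-, VALIDATE:-, TRANSFORM:-, EMIT:-] out:P3(v=0); bubbles=4
Total bubble-slots: 20

Answer: 20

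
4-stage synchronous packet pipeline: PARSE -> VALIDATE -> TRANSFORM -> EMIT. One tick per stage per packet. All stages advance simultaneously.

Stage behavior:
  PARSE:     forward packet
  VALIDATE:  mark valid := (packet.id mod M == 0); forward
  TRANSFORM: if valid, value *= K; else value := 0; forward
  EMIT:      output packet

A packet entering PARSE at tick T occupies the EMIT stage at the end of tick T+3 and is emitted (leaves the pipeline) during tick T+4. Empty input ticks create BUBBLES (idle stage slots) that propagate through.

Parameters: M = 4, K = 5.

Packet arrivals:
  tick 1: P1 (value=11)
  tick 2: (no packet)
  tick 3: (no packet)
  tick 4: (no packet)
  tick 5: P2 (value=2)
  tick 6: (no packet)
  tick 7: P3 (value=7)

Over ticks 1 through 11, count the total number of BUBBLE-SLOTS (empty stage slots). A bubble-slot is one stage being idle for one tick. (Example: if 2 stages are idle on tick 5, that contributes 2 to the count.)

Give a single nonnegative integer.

Tick 1: [PARSE:P1(v=11,ok=F), VALIDATE:-, TRANSFORM:-, EMIT:-] out:-; bubbles=3
Tick 2: [PARSE:-, VALIDATE:P1(v=11,ok=F), TRANSFORM:-, EMIT:-] out:-; bubbles=3
Tick 3: [PARSE:-, VALIDATE:-, TRANSFORM:P1(v=0,ok=F), EMIT:-] out:-; bubbles=3
Tick 4: [PARSE:-, VALIDATE:-, TRANSFORM:-, EMIT:P1(v=0,ok=F)] out:-; bubbles=3
Tick 5: [PARSE:P2(v=2,ok=F), VALIDATE:-, TRANSFORM:-, EMIT:-] out:P1(v=0); bubbles=3
Tick 6: [PARSE:-, VALIDATE:P2(v=2,ok=F), TRANSFORM:-, EMIT:-] out:-; bubbles=3
Tick 7: [PARSE:P3(v=7,ok=F), VALIDATE:-, TRANSFORM:P2(v=0,ok=F), EMIT:-] out:-; bubbles=2
Tick 8: [PARSE:-, VALIDATE:P3(v=7,ok=F), TRANSFORM:-, EMIT:P2(v=0,ok=F)] out:-; bubbles=2
Tick 9: [PARSE:-, VALIDATE:-, TRANSFORM:P3(v=0,ok=F), EMIT:-] out:P2(v=0); bubbles=3
Tick 10: [PARSE:-, VALIDATE:-, TRANSFORM:-, EMIT:P3(v=0,ok=F)] out:-; bubbles=3
Tick 11: [PARSE:-, VALIDATE:-, TRANSFORM:-, EMIT:-] out:P3(v=0); bubbles=4
Total bubble-slots: 32

Answer: 32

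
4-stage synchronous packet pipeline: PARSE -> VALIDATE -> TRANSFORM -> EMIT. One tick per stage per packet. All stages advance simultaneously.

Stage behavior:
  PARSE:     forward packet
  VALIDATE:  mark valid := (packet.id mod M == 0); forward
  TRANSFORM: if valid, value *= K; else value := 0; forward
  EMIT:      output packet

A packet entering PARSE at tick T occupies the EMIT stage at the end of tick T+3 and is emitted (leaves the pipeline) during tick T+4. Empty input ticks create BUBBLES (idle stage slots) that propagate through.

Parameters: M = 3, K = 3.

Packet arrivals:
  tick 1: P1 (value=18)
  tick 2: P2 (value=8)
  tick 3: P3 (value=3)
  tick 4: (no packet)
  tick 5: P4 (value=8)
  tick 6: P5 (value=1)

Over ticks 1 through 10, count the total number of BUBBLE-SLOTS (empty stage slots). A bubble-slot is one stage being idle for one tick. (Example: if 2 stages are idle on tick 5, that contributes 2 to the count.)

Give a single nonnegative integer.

Tick 1: [PARSE:P1(v=18,ok=F), VALIDATE:-, TRANSFORM:-, EMIT:-] out:-; bubbles=3
Tick 2: [PARSE:P2(v=8,ok=F), VALIDATE:P1(v=18,ok=F), TRANSFORM:-, EMIT:-] out:-; bubbles=2
Tick 3: [PARSE:P3(v=3,ok=F), VALIDATE:P2(v=8,ok=F), TRANSFORM:P1(v=0,ok=F), EMIT:-] out:-; bubbles=1
Tick 4: [PARSE:-, VALIDATE:P3(v=3,ok=T), TRANSFORM:P2(v=0,ok=F), EMIT:P1(v=0,ok=F)] out:-; bubbles=1
Tick 5: [PARSE:P4(v=8,ok=F), VALIDATE:-, TRANSFORM:P3(v=9,ok=T), EMIT:P2(v=0,ok=F)] out:P1(v=0); bubbles=1
Tick 6: [PARSE:P5(v=1,ok=F), VALIDATE:P4(v=8,ok=F), TRANSFORM:-, EMIT:P3(v=9,ok=T)] out:P2(v=0); bubbles=1
Tick 7: [PARSE:-, VALIDATE:P5(v=1,ok=F), TRANSFORM:P4(v=0,ok=F), EMIT:-] out:P3(v=9); bubbles=2
Tick 8: [PARSE:-, VALIDATE:-, TRANSFORM:P5(v=0,ok=F), EMIT:P4(v=0,ok=F)] out:-; bubbles=2
Tick 9: [PARSE:-, VALIDATE:-, TRANSFORM:-, EMIT:P5(v=0,ok=F)] out:P4(v=0); bubbles=3
Tick 10: [PARSE:-, VALIDATE:-, TRANSFORM:-, EMIT:-] out:P5(v=0); bubbles=4
Total bubble-slots: 20

Answer: 20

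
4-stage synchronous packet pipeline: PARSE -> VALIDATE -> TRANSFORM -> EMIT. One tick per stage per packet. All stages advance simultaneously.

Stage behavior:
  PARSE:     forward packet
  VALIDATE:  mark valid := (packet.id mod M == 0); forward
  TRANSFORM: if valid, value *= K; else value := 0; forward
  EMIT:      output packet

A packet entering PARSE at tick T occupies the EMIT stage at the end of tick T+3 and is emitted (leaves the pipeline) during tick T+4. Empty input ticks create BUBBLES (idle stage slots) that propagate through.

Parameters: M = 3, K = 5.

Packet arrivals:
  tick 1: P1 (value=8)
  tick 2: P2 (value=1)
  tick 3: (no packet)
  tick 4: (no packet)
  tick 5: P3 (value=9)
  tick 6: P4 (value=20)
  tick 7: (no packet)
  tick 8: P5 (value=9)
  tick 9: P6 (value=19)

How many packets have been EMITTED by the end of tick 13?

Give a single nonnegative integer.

Tick 1: [PARSE:P1(v=8,ok=F), VALIDATE:-, TRANSFORM:-, EMIT:-] out:-; in:P1
Tick 2: [PARSE:P2(v=1,ok=F), VALIDATE:P1(v=8,ok=F), TRANSFORM:-, EMIT:-] out:-; in:P2
Tick 3: [PARSE:-, VALIDATE:P2(v=1,ok=F), TRANSFORM:P1(v=0,ok=F), EMIT:-] out:-; in:-
Tick 4: [PARSE:-, VALIDATE:-, TRANSFORM:P2(v=0,ok=F), EMIT:P1(v=0,ok=F)] out:-; in:-
Tick 5: [PARSE:P3(v=9,ok=F), VALIDATE:-, TRANSFORM:-, EMIT:P2(v=0,ok=F)] out:P1(v=0); in:P3
Tick 6: [PARSE:P4(v=20,ok=F), VALIDATE:P3(v=9,ok=T), TRANSFORM:-, EMIT:-] out:P2(v=0); in:P4
Tick 7: [PARSE:-, VALIDATE:P4(v=20,ok=F), TRANSFORM:P3(v=45,ok=T), EMIT:-] out:-; in:-
Tick 8: [PARSE:P5(v=9,ok=F), VALIDATE:-, TRANSFORM:P4(v=0,ok=F), EMIT:P3(v=45,ok=T)] out:-; in:P5
Tick 9: [PARSE:P6(v=19,ok=F), VALIDATE:P5(v=9,ok=F), TRANSFORM:-, EMIT:P4(v=0,ok=F)] out:P3(v=45); in:P6
Tick 10: [PARSE:-, VALIDATE:P6(v=19,ok=T), TRANSFORM:P5(v=0,ok=F), EMIT:-] out:P4(v=0); in:-
Tick 11: [PARSE:-, VALIDATE:-, TRANSFORM:P6(v=95,ok=T), EMIT:P5(v=0,ok=F)] out:-; in:-
Tick 12: [PARSE:-, VALIDATE:-, TRANSFORM:-, EMIT:P6(v=95,ok=T)] out:P5(v=0); in:-
Tick 13: [PARSE:-, VALIDATE:-, TRANSFORM:-, EMIT:-] out:P6(v=95); in:-
Emitted by tick 13: ['P1', 'P2', 'P3', 'P4', 'P5', 'P6']

Answer: 6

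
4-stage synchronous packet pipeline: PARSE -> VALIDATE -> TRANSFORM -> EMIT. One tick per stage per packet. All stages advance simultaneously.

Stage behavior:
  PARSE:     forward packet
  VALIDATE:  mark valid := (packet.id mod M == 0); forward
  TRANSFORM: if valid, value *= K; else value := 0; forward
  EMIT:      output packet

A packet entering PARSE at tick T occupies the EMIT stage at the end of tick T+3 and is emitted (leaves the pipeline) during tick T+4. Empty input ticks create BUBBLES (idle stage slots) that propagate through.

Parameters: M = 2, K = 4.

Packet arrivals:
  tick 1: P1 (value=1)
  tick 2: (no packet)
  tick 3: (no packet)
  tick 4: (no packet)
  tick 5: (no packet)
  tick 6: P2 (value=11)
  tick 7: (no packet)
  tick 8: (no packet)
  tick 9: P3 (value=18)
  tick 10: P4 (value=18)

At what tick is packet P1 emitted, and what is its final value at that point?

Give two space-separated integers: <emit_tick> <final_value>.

Answer: 5 0

Derivation:
Tick 1: [PARSE:P1(v=1,ok=F), VALIDATE:-, TRANSFORM:-, EMIT:-] out:-; in:P1
Tick 2: [PARSE:-, VALIDATE:P1(v=1,ok=F), TRANSFORM:-, EMIT:-] out:-; in:-
Tick 3: [PARSE:-, VALIDATE:-, TRANSFORM:P1(v=0,ok=F), EMIT:-] out:-; in:-
Tick 4: [PARSE:-, VALIDATE:-, TRANSFORM:-, EMIT:P1(v=0,ok=F)] out:-; in:-
Tick 5: [PARSE:-, VALIDATE:-, TRANSFORM:-, EMIT:-] out:P1(v=0); in:-
Tick 6: [PARSE:P2(v=11,ok=F), VALIDATE:-, TRANSFORM:-, EMIT:-] out:-; in:P2
Tick 7: [PARSE:-, VALIDATE:P2(v=11,ok=T), TRANSFORM:-, EMIT:-] out:-; in:-
Tick 8: [PARSE:-, VALIDATE:-, TRANSFORM:P2(v=44,ok=T), EMIT:-] out:-; in:-
Tick 9: [PARSE:P3(v=18,ok=F), VALIDATE:-, TRANSFORM:-, EMIT:P2(v=44,ok=T)] out:-; in:P3
Tick 10: [PARSE:P4(v=18,ok=F), VALIDATE:P3(v=18,ok=F), TRANSFORM:-, EMIT:-] out:P2(v=44); in:P4
Tick 11: [PARSE:-, VALIDATE:P4(v=18,ok=T), TRANSFORM:P3(v=0,ok=F), EMIT:-] out:-; in:-
Tick 12: [PARSE:-, VALIDATE:-, TRANSFORM:P4(v=72,ok=T), EMIT:P3(v=0,ok=F)] out:-; in:-
Tick 13: [PARSE:-, VALIDATE:-, TRANSFORM:-, EMIT:P4(v=72,ok=T)] out:P3(v=0); in:-
Tick 14: [PARSE:-, VALIDATE:-, TRANSFORM:-, EMIT:-] out:P4(v=72); in:-
P1: arrives tick 1, valid=False (id=1, id%2=1), emit tick 5, final value 0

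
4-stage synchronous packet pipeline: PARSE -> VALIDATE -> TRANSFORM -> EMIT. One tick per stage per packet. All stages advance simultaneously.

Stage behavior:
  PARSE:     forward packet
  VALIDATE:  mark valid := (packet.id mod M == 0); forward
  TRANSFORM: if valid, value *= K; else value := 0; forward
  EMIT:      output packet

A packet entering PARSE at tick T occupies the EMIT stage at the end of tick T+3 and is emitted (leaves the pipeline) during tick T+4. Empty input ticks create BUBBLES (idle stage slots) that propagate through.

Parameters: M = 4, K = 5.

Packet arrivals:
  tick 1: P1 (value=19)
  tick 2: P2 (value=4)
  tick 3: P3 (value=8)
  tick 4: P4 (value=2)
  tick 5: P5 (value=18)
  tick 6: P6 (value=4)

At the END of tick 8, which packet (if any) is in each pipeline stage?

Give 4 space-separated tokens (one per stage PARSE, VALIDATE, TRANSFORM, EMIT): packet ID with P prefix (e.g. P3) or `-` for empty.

Answer: - - P6 P5

Derivation:
Tick 1: [PARSE:P1(v=19,ok=F), VALIDATE:-, TRANSFORM:-, EMIT:-] out:-; in:P1
Tick 2: [PARSE:P2(v=4,ok=F), VALIDATE:P1(v=19,ok=F), TRANSFORM:-, EMIT:-] out:-; in:P2
Tick 3: [PARSE:P3(v=8,ok=F), VALIDATE:P2(v=4,ok=F), TRANSFORM:P1(v=0,ok=F), EMIT:-] out:-; in:P3
Tick 4: [PARSE:P4(v=2,ok=F), VALIDATE:P3(v=8,ok=F), TRANSFORM:P2(v=0,ok=F), EMIT:P1(v=0,ok=F)] out:-; in:P4
Tick 5: [PARSE:P5(v=18,ok=F), VALIDATE:P4(v=2,ok=T), TRANSFORM:P3(v=0,ok=F), EMIT:P2(v=0,ok=F)] out:P1(v=0); in:P5
Tick 6: [PARSE:P6(v=4,ok=F), VALIDATE:P5(v=18,ok=F), TRANSFORM:P4(v=10,ok=T), EMIT:P3(v=0,ok=F)] out:P2(v=0); in:P6
Tick 7: [PARSE:-, VALIDATE:P6(v=4,ok=F), TRANSFORM:P5(v=0,ok=F), EMIT:P4(v=10,ok=T)] out:P3(v=0); in:-
Tick 8: [PARSE:-, VALIDATE:-, TRANSFORM:P6(v=0,ok=F), EMIT:P5(v=0,ok=F)] out:P4(v=10); in:-
At end of tick 8: ['-', '-', 'P6', 'P5']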